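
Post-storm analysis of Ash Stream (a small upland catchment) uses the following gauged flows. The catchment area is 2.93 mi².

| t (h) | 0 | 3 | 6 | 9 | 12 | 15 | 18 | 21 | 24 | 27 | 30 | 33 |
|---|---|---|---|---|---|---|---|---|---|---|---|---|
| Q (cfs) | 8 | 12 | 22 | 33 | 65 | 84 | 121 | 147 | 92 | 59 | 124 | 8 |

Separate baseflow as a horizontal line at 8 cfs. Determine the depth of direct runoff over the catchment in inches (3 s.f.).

d ≈ 1.08 in

Direct runoff: 0.0, 4.0, 14.0, 25.0, 57.0, 76.0, 113.0, 139.0, 84.0, 51.0, 116.0, 0.0 cfs; ΣQ_DR = 679.0 cfs.
V = ΣQ_DR · Δt = 679.0 × 10800 s = 7.333 × 10^6 ft³.
Over A = 2.93 mi², depth = V / A = 1.08 in.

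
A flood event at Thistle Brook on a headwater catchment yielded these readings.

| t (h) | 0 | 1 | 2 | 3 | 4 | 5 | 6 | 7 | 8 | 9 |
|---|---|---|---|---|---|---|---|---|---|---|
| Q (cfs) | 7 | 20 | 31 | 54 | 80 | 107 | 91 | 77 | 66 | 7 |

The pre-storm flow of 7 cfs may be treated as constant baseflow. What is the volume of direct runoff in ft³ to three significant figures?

V ≈ 1.69 × 10^6 ft³

Direct-runoff ordinates (Q − Q_b): 0.0, 13.0, 24.0, 47.0, 73.0, 100.0, 84.0, 70.0, 59.0, 0.0 cfs.
ΣQ_DR = 470.0 cfs.
With Δt = 1 h = 3600 s, V = ΣQ_DR · Δt = 470.0 × 3600 = 1.69 × 10^6 ft³.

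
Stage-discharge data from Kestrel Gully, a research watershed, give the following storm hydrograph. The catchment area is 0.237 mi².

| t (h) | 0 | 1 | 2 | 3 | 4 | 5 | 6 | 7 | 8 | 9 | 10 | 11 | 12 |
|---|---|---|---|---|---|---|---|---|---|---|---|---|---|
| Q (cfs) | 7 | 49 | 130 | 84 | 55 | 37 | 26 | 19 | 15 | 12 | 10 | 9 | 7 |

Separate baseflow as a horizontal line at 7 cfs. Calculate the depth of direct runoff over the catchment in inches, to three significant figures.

Direct runoff: 0.0, 42.0, 123.0, 77.0, 48.0, 30.0, 19.0, 12.0, 8.0, 5.0, 3.0, 2.0, 0.0 cfs; ΣQ_DR = 369.0 cfs.
V = ΣQ_DR · Δt = 369.0 × 3600 s = 1.328 × 10^6 ft³.
Over A = 0.237 mi², depth = V / A = 2.41 in.

d ≈ 2.41 in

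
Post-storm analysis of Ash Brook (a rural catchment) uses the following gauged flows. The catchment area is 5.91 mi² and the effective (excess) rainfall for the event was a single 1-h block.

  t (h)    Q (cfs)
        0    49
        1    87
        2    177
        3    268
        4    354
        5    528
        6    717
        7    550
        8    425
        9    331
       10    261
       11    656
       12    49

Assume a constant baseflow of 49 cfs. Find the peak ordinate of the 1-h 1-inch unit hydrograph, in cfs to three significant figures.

Direct runoff: 0.0, 38.0, 128.0, 219.0, 305.0, 479.0, 668.0, 501.0, 376.0, 282.0, 212.0, 607.0, 0.0 cfs; ΣQ_DR = 3815 cfs, peak = 668.0 cfs.
Runoff depth d = ΣQ_DR·Δt / A = 3815 × 3600 / (5.91 mi²) = 1.000 in.
The 1-inch UH is the DRH scaled by (1 in)/d, so U_p = 668.0 × 1/1.000 = 668 cfs.

U_p ≈ 668 cfs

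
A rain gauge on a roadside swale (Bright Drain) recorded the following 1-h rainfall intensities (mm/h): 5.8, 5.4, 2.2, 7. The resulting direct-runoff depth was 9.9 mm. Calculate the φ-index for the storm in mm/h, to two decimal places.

Only the 3 blocks with intensity above φ contribute runoff: 5.8, 5.4, 7 mm/h.
Σ(I−φ)·Δt = d  ⇒  (5.8+5.4+7 − 3φ)·1 = 9.9
φ = (18.20 − 9.9/1) / 3 = 2.77 mm/h.

φ ≈ 2.77 mm/h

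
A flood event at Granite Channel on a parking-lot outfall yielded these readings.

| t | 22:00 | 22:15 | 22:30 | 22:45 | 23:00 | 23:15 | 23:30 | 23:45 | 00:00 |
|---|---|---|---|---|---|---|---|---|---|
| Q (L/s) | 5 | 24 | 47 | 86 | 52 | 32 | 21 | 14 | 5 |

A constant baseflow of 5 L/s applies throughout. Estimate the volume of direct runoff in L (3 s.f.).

V ≈ 2.17 × 10^5 L

Direct-runoff ordinates (Q − Q_b): 0.0, 19.0, 42.0, 81.0, 47.0, 27.0, 16.0, 9.0, 0.0 L/s.
ΣQ_DR = 241.0 L/s.
With Δt = 0.25 h = 900 s, V = ΣQ_DR · Δt = 241.0 × 900 = 2.17 × 10^5 L.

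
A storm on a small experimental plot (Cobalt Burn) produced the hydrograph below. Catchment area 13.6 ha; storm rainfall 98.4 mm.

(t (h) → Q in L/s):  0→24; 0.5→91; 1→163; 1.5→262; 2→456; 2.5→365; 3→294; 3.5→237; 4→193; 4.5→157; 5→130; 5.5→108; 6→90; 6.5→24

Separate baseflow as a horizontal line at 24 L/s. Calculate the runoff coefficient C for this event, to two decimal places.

C ≈ 0.30

ΣQ_DR = 2258 L/s; V = ΣQ_DR·Δt = 4.064 × 10^6 L.
Runoff depth d = V / A = 29.89 mm.
C = d / P = 29.89 / 98.4 = 0.30.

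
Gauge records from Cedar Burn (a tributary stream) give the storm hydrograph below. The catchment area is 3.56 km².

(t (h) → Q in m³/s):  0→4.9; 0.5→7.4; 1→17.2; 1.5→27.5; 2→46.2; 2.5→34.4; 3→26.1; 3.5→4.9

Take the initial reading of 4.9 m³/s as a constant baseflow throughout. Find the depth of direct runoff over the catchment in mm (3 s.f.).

d ≈ 65.4 mm

Direct runoff: 0.0, 2.5, 12.3, 22.6, 41.3, 29.5, 21.2, 0.0 m³/s; ΣQ_DR = 129.4 m³/s.
V = ΣQ_DR · Δt = 129.4 × 1800 s = 2.329 × 10^5 m³.
Over A = 3.56 km², depth = V / A = 65.4 mm.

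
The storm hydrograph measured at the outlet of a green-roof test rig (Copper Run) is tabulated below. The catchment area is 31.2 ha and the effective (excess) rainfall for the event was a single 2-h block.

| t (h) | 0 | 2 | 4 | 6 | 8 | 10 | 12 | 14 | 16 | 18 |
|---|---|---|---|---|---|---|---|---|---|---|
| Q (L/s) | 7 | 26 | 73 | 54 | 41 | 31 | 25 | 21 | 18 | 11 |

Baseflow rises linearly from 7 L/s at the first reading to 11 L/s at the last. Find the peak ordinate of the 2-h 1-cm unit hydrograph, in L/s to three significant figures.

U_p ≈ 130 L/s

Direct runoff: 0.00, 18.56, 65.11, 45.67, 32.22, 21.78, 15.33, 10.89, 7.44, 0.00 L/s; ΣQ_DR = 217.0 L/s, peak = 65.11 L/s.
Runoff depth d = ΣQ_DR·Δt / A = 217.0 × 7200 / (31.2 ha) = 5.008 mm.
The 1-cm UH is the DRH scaled by (10 mm)/d, so U_p = 65.11 × 10/5.008 = 130 L/s.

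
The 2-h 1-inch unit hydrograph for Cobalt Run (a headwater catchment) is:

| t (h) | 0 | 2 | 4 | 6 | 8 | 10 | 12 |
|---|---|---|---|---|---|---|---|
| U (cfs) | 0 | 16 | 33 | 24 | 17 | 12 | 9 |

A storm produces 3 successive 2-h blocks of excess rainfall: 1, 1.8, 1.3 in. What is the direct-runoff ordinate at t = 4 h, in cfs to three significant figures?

By discrete convolution, Q_j = Σ (P_i / 1 in) · U_{j−i}.
At t = 4 h (j=2): Q = (1/1)·33 + (1.8/1)·16 + (1.3/1)·0 = 61.8 cfs.

Q ≈ 61.8 cfs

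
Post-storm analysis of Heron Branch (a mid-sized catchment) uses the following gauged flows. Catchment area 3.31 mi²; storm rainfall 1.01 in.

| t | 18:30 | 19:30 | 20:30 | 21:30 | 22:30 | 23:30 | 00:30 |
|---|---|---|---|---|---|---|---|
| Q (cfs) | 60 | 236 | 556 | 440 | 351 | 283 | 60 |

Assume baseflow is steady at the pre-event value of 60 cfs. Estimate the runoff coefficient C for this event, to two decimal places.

ΣQ_DR = 1566 cfs; V = ΣQ_DR·Δt = 5.638 × 10^6 ft³.
Runoff depth d = V / A = 0.7331 in.
C = d / P = 0.7331 / 1.01 = 0.73.

C ≈ 0.73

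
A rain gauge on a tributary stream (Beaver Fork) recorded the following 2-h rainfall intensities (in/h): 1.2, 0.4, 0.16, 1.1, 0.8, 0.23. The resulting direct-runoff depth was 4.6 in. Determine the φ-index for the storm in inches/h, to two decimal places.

φ ≈ 0.30 in/h

Only the 4 blocks with intensity above φ contribute runoff: 1.2, 0.4, 1.1, 0.8 in/h.
Σ(I−φ)·Δt = d  ⇒  (1.2+0.4+1.1+0.8 − 4φ)·2 = 4.6
φ = (3.500 − 4.6/2) / 4 = 0.30 in/h.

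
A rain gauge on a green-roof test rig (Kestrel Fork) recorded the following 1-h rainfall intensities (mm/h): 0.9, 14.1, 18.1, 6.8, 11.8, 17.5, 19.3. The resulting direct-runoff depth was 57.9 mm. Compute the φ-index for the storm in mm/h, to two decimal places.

φ ≈ 4.95 mm/h

Only the 6 blocks with intensity above φ contribute runoff: 14.1, 18.1, 6.8, 11.8, 17.5, 19.3 mm/h.
Σ(I−φ)·Δt = d  ⇒  (14.1+18.1+6.8+11.8+17.5+19.3 − 6φ)·1 = 57.9
φ = (87.60 − 57.9/1) / 6 = 4.95 mm/h.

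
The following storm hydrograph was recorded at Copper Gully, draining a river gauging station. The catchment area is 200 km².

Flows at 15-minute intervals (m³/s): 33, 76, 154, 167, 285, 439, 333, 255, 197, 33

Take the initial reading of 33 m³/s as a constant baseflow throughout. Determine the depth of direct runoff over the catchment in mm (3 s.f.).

Direct runoff: 0.0, 43.0, 121.0, 134.0, 252.0, 406.0, 300.0, 222.0, 164.0, 0.0 m³/s; ΣQ_DR = 1642 m³/s.
V = ΣQ_DR · Δt = 1642 × 900 s = 1.478 × 10^6 m³.
Over A = 200 km², depth = V / A = 7.39 mm.

d ≈ 7.39 mm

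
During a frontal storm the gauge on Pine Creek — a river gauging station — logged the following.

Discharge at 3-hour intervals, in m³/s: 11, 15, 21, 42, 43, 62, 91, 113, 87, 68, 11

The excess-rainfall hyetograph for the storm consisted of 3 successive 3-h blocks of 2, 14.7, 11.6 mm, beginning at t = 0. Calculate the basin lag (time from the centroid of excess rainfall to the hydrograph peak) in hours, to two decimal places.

t_L ≈ 15.48 h

Centroid of excess rainfall: t_c = Σ P_i·t̄_i / ΣP_i = 5.5177 h (block centres at 1.5, 4.5, 7.5 h).
Hydrograph peak occurs at t = 21 h, so basin lag t_L = 21 − 5.5177 = 15.48 h.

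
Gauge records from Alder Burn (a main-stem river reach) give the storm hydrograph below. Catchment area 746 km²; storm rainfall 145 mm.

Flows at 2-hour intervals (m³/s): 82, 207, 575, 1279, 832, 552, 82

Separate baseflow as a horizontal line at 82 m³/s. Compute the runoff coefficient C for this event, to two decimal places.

C ≈ 0.20

ΣQ_DR = 3035 m³/s; V = ΣQ_DR·Δt = 2.185 × 10^7 m³.
Runoff depth d = V / A = 29.29 mm.
C = d / P = 29.29 / 145 = 0.20.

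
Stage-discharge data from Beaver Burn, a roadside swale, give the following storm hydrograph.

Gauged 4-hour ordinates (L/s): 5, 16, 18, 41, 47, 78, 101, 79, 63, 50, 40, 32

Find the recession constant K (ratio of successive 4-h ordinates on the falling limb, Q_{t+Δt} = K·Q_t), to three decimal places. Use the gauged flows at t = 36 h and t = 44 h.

Using the recession-limb readings at t = 36 h and t = 44 h: Q falls from 50 to 32 L/s over 2 intervals.
K = (Q₂/Q₁)^(1/2) = (32/50)^(1/2) = 0.800.

K ≈ 0.800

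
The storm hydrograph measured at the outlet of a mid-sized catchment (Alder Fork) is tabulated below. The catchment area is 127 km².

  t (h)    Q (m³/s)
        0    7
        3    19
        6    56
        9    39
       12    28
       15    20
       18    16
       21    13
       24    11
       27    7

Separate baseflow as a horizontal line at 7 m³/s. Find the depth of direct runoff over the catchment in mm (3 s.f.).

d ≈ 12.4 mm

Direct runoff: 0.0, 12.0, 49.0, 32.0, 21.0, 13.0, 9.0, 6.0, 4.0, 0.0 m³/s; ΣQ_DR = 146.0 m³/s.
V = ΣQ_DR · Δt = 146.0 × 10800 s = 1.577 × 10^6 m³.
Over A = 127 km², depth = V / A = 12.4 mm.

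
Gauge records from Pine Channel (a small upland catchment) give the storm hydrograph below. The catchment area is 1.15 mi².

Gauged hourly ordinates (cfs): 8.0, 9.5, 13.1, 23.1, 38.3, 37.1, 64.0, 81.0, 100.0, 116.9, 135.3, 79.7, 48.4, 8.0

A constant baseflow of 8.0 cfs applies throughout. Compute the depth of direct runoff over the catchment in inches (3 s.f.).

Direct runoff: 0.0, 1.5, 5.1, 15.1, 30.3, 29.1, 56.0, 73.0, 92.0, 108.9, 127.3, 71.7, 40.4, 0.0 cfs; ΣQ_DR = 650.4 cfs.
V = ΣQ_DR · Δt = 650.4 × 3600 s = 2.341 × 10^6 ft³.
Over A = 1.15 mi², depth = V / A = 0.876 in.

d ≈ 0.876 in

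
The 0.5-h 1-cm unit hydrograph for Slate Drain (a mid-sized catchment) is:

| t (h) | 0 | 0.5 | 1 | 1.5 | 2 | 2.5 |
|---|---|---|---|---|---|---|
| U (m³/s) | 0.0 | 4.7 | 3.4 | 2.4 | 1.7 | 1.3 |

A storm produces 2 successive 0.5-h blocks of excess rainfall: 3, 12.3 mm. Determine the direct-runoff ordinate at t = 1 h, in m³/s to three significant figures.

Q ≈ 6.80 m³/s

By discrete convolution, Q_j = Σ (P_i / 10 mm) · U_{j−i}.
At t = 1 h (j=2): Q = (3/10)·3.4 + (12.3/10)·4.7 = 6.80 m³/s.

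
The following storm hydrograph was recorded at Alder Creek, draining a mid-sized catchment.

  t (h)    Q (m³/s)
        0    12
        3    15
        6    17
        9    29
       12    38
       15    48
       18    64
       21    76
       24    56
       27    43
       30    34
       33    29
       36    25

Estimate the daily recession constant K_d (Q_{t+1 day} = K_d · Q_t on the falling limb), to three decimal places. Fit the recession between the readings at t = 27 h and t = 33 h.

K_d ≈ 0.207

Between t = 27 h and t = 33 h the flow falls from 43 to 29 m³/s over 2×3 h = 6 h.
Per-interval ratio K = (29/43)^(1/2) = 0.8212; K_d = K^(24/3) = 0.207.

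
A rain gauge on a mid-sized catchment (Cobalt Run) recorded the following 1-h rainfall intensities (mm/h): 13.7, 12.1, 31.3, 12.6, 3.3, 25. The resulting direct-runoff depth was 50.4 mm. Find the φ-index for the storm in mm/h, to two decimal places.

φ ≈ 8.86 mm/h

Only the 5 blocks with intensity above φ contribute runoff: 13.7, 12.1, 31.3, 12.6, 25 mm/h.
Σ(I−φ)·Δt = d  ⇒  (13.7+12.1+31.3+12.6+25 − 5φ)·1 = 50.4
φ = (94.70 − 50.4/1) / 5 = 8.86 mm/h.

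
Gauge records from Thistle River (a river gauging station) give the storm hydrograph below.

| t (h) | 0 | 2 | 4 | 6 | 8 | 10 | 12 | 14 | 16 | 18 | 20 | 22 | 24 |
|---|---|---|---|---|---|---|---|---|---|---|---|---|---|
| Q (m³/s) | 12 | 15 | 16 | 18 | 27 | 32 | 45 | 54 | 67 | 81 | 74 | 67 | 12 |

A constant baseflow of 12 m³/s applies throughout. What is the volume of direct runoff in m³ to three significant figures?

Direct-runoff ordinates (Q − Q_b): 0.0, 3.0, 4.0, 6.0, 15.0, 20.0, 33.0, 42.0, 55.0, 69.0, 62.0, 55.0, 0.0 m³/s.
ΣQ_DR = 364.0 m³/s.
With Δt = 2 h = 7200 s, V = ΣQ_DR · Δt = 364.0 × 7200 = 2.62 × 10^6 m³.

V ≈ 2.62 × 10^6 m³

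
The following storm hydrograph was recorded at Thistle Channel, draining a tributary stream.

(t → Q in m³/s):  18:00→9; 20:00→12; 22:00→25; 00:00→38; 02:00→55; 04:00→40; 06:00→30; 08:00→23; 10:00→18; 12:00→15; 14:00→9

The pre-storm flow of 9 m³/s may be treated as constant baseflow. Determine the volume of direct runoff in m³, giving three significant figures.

V ≈ 1.26 × 10^6 m³

Direct-runoff ordinates (Q − Q_b): 0.0, 3.0, 16.0, 29.0, 46.0, 31.0, 21.0, 14.0, 9.0, 6.0, 0.0 m³/s.
ΣQ_DR = 175.0 m³/s.
With Δt = 2 h = 7200 s, V = ΣQ_DR · Δt = 175.0 × 7200 = 1.26 × 10^6 m³.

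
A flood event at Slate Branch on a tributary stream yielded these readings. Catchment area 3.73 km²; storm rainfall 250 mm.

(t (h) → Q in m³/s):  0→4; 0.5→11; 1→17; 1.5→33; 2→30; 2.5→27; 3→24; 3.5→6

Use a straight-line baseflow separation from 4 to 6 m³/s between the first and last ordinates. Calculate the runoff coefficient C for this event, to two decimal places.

C ≈ 0.22

ΣQ_DR = 112.0 m³/s; V = ΣQ_DR·Δt = 2.016 × 10^5 m³.
Runoff depth d = V / A = 54.05 mm.
C = d / P = 54.05 / 250 = 0.22.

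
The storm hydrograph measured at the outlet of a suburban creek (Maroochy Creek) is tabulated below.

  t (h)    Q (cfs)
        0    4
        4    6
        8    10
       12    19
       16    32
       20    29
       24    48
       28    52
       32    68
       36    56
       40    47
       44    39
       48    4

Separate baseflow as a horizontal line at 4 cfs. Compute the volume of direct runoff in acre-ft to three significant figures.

Direct-runoff ordinates (Q − Q_b): 0.0, 2.0, 6.0, 15.0, 28.0, 25.0, 44.0, 48.0, 64.0, 52.0, 43.0, 35.0, 0.0 cfs.
ΣQ_DR = 362.0 cfs.
With Δt = 4 h = 14400 s, V = ΣQ_DR · Δt = 362.0 × 14400 = 5.21 × 10^6 ft³ = 120 acre-ft.

V ≈ 120 acre-ft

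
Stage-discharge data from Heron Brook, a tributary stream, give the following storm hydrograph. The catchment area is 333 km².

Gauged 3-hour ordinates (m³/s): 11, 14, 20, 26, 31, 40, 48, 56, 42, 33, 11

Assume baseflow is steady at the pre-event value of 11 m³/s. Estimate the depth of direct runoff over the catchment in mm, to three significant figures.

d ≈ 6.84 mm

Direct runoff: 0.0, 3.0, 9.0, 15.0, 20.0, 29.0, 37.0, 45.0, 31.0, 22.0, 0.0 m³/s; ΣQ_DR = 211.0 m³/s.
V = ΣQ_DR · Δt = 211.0 × 10800 s = 2.279 × 10^6 m³.
Over A = 333 km², depth = V / A = 6.84 mm.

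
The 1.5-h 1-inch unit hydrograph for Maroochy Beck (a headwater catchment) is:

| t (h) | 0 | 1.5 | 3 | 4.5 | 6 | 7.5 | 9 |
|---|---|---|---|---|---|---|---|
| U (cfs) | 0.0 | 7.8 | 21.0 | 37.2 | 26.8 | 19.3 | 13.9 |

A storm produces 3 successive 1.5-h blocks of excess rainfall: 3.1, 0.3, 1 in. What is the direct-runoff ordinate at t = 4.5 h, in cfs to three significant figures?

Q ≈ 129 cfs

By discrete convolution, Q_j = Σ (P_i / 1 in) · U_{j−i}.
At t = 4.5 h (j=3): Q = (3.1/1)·37.2 + (0.3/1)·21.0 + (1/1)·7.8 = 129 cfs.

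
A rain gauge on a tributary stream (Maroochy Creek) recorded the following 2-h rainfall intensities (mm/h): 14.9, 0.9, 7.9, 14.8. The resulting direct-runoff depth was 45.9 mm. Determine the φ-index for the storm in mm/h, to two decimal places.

φ ≈ 4.88 mm/h

Only the 3 blocks with intensity above φ contribute runoff: 14.9, 7.9, 14.8 mm/h.
Σ(I−φ)·Δt = d  ⇒  (14.9+7.9+14.8 − 3φ)·2 = 45.9
φ = (37.60 − 45.9/2) / 3 = 4.88 mm/h.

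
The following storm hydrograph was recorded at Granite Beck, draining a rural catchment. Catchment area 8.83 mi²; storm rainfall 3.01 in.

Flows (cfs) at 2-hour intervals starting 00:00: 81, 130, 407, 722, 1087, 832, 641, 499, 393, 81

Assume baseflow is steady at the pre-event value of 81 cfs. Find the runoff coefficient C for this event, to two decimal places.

C ≈ 0.47

ΣQ_DR = 4063 cfs; V = ΣQ_DR·Δt = 2.925 × 10^7 ft³.
Runoff depth d = V / A = 1.426 in.
C = d / P = 1.426 / 3.01 = 0.47.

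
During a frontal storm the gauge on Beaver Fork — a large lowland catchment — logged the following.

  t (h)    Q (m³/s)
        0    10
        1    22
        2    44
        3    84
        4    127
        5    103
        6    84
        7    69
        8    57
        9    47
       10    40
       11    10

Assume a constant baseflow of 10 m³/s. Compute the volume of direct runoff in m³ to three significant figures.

V ≈ 2.08 × 10^6 m³

Direct-runoff ordinates (Q − Q_b): 0.0, 12.0, 34.0, 74.0, 117.0, 93.0, 74.0, 59.0, 47.0, 37.0, 30.0, 0.0 m³/s.
ΣQ_DR = 577.0 m³/s.
With Δt = 1 h = 3600 s, V = ΣQ_DR · Δt = 577.0 × 3600 = 2.08 × 10^6 m³.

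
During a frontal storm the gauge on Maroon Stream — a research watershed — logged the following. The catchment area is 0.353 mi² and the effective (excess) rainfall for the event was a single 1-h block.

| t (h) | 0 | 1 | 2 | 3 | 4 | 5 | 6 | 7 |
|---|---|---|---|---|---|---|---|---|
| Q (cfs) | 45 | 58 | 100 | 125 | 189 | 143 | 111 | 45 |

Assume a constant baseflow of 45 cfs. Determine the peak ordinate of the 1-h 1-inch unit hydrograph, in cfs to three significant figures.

Direct runoff: 0.0, 13.0, 55.0, 80.0, 144.0, 98.0, 66.0, 0.0 cfs; ΣQ_DR = 456.0 cfs, peak = 144.0 cfs.
Runoff depth d = ΣQ_DR·Δt / A = 456.0 × 3600 / (0.353 mi²) = 2.002 in.
The 1-inch UH is the DRH scaled by (1 in)/d, so U_p = 144.0 × 1/2.002 = 71.9 cfs.

U_p ≈ 71.9 cfs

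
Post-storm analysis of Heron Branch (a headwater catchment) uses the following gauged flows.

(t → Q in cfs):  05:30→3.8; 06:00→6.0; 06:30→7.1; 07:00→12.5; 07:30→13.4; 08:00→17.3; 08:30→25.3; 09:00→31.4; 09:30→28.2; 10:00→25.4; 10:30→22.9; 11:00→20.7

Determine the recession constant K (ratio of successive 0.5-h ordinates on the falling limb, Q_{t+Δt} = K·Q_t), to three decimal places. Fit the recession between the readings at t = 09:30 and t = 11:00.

K ≈ 0.902

Using the recession-limb readings at t = 09:30 and t = 11:00: Q falls from 28.2 to 20.7 cfs over 3 intervals.
K = (Q₂/Q₁)^(1/3) = (20.7/28.2)^(1/3) = 0.902.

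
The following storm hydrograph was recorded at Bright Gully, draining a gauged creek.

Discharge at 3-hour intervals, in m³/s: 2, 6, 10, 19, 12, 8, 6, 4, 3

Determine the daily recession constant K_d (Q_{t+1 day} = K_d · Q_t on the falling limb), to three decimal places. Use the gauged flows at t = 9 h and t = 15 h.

K_d ≈ 0.031

Between t = 9 h and t = 15 h the flow falls from 19 to 8 m³/s over 2×3 h = 6 h.
Per-interval ratio K = (8/19)^(1/2) = 0.6489; K_d = K^(24/3) = 0.031.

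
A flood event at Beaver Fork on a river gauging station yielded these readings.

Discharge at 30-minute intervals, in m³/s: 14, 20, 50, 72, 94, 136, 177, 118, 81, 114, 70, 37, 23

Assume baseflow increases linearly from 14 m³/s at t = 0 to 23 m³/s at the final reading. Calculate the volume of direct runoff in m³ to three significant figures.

V ≈ 1.38 × 10^6 m³

Direct-runoff ordinates (Q − Q_b): 0.00, 5.25, 34.50, 55.75, 77.00, 118.25, 158.50, 98.75, 61.00, 93.25, 48.50, 14.75, 0.00 m³/s.
ΣQ_DR = 765.5 m³/s.
With Δt = 0.5 h = 1800 s, V = ΣQ_DR · Δt = 765.5 × 1800 = 1.38 × 10^6 m³.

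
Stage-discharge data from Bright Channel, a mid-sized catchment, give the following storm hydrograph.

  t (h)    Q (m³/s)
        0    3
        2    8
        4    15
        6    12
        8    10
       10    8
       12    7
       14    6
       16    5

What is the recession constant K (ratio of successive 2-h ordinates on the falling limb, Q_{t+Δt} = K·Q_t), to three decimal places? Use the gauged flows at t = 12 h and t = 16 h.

K ≈ 0.845

Using the recession-limb readings at t = 12 h and t = 16 h: Q falls from 7 to 5 m³/s over 2 intervals.
K = (Q₂/Q₁)^(1/2) = (5/7)^(1/2) = 0.845.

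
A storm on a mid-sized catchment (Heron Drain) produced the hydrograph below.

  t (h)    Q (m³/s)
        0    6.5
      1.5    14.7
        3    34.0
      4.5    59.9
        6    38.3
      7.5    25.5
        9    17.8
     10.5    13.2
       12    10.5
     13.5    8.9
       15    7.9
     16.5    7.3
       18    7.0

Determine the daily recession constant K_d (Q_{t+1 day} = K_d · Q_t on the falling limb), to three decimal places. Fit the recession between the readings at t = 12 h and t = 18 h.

Between t = 12 h and t = 18 h the flow falls from 10.5 to 7.0 m³/s over 4×1.5 h = 6 h.
Per-interval ratio K = (7.0/10.5)^(1/4) = 0.9036; K_d = K^(24/1.5) = 0.198.

K_d ≈ 0.198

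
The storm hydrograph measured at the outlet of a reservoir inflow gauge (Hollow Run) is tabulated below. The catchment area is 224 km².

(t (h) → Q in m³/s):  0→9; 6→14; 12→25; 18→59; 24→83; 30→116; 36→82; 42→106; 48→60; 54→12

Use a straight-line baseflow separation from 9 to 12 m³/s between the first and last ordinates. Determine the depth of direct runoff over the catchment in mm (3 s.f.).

Direct runoff: 0.00, 4.67, 15.33, 49.00, 72.67, 105.33, 71.00, 94.67, 48.33, 0.00 m³/s; ΣQ_DR = 461.0 m³/s.
V = ΣQ_DR · Δt = 461.0 × 21600 s = 9.958 × 10^6 m³.
Over A = 224 km², depth = V / A = 44.5 mm.

d ≈ 44.5 mm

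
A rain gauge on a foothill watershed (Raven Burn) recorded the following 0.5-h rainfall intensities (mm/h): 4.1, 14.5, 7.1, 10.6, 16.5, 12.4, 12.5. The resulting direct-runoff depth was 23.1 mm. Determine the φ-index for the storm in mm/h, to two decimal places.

φ ≈ 4.57 mm/h

Only the 6 blocks with intensity above φ contribute runoff: 14.5, 7.1, 10.6, 16.5, 12.4, 12.5 mm/h.
Σ(I−φ)·Δt = d  ⇒  (14.5+7.1+10.6+16.5+12.4+12.5 − 6φ)·0.5 = 23.1
φ = (73.60 − 23.1/0.5) / 6 = 4.57 mm/h.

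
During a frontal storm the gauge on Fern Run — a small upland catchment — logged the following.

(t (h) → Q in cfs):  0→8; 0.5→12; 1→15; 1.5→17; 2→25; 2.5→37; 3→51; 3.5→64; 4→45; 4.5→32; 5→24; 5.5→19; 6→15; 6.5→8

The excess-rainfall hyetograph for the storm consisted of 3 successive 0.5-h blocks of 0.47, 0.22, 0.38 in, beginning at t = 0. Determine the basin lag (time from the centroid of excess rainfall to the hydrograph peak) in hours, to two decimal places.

t_L ≈ 2.79 h

Centroid of excess rainfall: t_c = Σ P_i·t̄_i / ΣP_i = 0.7079 h (block centres at 0.25, 0.75, 1.25 h).
Hydrograph peak occurs at t = 3.5 h, so basin lag t_L = 3.5 − 0.7079 = 2.79 h.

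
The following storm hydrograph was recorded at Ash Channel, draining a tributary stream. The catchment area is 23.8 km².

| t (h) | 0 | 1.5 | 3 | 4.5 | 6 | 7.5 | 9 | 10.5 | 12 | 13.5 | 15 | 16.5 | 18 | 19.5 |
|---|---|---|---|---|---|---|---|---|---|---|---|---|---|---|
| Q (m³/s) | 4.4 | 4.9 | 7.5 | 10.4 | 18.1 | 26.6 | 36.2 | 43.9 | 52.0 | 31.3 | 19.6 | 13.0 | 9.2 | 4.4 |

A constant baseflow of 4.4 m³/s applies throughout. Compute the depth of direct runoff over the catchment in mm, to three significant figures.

d ≈ 49.9 mm

Direct runoff: 0.0, 0.5, 3.1, 6.0, 13.7, 22.2, 31.8, 39.5, 47.6, 26.9, 15.2, 8.6, 4.8, 0.0 m³/s; ΣQ_DR = 219.9 m³/s.
V = ΣQ_DR · Δt = 219.9 × 5400 s = 1.187 × 10^6 m³.
Over A = 23.8 km², depth = V / A = 49.9 mm.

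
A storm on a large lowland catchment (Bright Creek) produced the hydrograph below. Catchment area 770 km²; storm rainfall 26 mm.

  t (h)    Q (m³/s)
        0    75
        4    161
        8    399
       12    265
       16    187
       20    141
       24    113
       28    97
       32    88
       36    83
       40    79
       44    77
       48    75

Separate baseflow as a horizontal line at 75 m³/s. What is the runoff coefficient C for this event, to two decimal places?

ΣQ_DR = 865.0 m³/s; V = ΣQ_DR·Δt = 1.246 × 10^7 m³.
Runoff depth d = V / A = 16.18 mm.
C = d / P = 16.18 / 26 = 0.62.

C ≈ 0.62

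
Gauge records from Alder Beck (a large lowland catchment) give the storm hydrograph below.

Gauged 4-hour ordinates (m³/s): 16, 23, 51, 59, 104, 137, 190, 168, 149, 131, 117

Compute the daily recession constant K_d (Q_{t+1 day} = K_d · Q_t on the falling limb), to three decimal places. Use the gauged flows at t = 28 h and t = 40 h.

K_d ≈ 0.485

Between t = 28 h and t = 40 h the flow falls from 168 to 117 m³/s over 3×4 h = 12 h.
Per-interval ratio K = (117/168)^(1/3) = 0.8864; K_d = K^(24/4) = 0.485.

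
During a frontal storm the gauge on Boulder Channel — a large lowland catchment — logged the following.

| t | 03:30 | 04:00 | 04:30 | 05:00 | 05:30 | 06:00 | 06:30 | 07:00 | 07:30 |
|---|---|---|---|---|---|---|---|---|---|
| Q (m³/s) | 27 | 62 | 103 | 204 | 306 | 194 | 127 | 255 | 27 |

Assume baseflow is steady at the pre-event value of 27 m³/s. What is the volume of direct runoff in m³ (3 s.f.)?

V ≈ 1.91 × 10^6 m³

Direct-runoff ordinates (Q − Q_b): 0.0, 35.0, 76.0, 177.0, 279.0, 167.0, 100.0, 228.0, 0.0 m³/s.
ΣQ_DR = 1062 m³/s.
With Δt = 0.5 h = 1800 s, V = ΣQ_DR · Δt = 1062 × 1800 = 1.91 × 10^6 m³.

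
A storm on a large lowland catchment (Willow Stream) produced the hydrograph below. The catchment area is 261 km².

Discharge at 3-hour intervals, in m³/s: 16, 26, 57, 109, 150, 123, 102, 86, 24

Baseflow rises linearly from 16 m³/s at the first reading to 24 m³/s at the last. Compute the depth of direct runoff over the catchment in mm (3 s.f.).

d ≈ 21.2 mm

Direct runoff: 0.00, 9.00, 39.00, 90.00, 130.00, 102.00, 80.00, 63.00, 0.00 m³/s; ΣQ_DR = 513.0 m³/s.
V = ΣQ_DR · Δt = 513.0 × 10800 s = 5.540 × 10^6 m³.
Over A = 261 km², depth = V / A = 21.2 mm.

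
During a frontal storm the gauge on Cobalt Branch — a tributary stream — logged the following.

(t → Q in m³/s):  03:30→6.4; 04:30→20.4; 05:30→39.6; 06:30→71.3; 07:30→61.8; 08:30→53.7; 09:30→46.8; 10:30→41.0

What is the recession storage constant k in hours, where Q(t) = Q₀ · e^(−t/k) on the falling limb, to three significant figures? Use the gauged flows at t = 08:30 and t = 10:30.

k ≈ 7.41 h

On the falling limb, Q drops from 53.7 to 41.0 m³/s between t = 08:30 and t = 10:30 (Δt = 2 h).
k = −Δt / ln(Q₂/Q₁) = −2 / ln(41.0/53.7) = 7.41 h.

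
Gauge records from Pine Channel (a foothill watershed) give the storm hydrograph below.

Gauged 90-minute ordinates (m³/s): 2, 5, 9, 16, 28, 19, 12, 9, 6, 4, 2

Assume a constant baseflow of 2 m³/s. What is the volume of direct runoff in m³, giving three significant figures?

V ≈ 4.86 × 10^5 m³

Direct-runoff ordinates (Q − Q_b): 0.0, 3.0, 7.0, 14.0, 26.0, 17.0, 10.0, 7.0, 4.0, 2.0, 0.0 m³/s.
ΣQ_DR = 90.00 m³/s.
With Δt = 1.5 h = 5400 s, V = ΣQ_DR · Δt = 90.00 × 5400 = 4.86 × 10^5 m³.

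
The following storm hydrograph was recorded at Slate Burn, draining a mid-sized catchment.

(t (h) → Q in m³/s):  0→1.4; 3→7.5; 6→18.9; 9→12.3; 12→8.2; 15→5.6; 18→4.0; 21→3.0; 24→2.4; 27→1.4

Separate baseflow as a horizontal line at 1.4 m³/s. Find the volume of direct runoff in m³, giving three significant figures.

V ≈ 5.48 × 10^5 m³

Direct-runoff ordinates (Q − Q_b): 0.0, 6.1, 17.5, 10.9, 6.8, 4.2, 2.6, 1.6, 1.0, 0.0 m³/s.
ΣQ_DR = 50.70 m³/s.
With Δt = 3 h = 10800 s, V = ΣQ_DR · Δt = 50.70 × 10800 = 5.48 × 10^5 m³.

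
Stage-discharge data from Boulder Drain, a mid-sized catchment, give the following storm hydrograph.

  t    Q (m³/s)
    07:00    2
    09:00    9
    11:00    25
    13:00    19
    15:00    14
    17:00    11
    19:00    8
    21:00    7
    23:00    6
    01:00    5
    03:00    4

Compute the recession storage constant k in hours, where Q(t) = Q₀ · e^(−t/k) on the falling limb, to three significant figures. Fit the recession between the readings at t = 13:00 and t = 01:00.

k ≈ 8.99 h

On the falling limb, Q drops from 19 to 5 m³/s between t = 13:00 and t = 01:00 (Δt = 12 h).
k = −Δt / ln(Q₂/Q₁) = −12 / ln(5/19) = 8.99 h.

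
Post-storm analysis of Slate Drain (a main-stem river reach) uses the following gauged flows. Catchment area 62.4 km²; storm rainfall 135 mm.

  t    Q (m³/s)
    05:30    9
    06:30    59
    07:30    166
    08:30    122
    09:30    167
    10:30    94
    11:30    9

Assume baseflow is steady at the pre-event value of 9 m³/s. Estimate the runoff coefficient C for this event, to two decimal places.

ΣQ_DR = 563.0 m³/s; V = ΣQ_DR·Δt = 2.027 × 10^6 m³.
Runoff depth d = V / A = 32.48 mm.
C = d / P = 32.48 / 135 = 0.24.

C ≈ 0.24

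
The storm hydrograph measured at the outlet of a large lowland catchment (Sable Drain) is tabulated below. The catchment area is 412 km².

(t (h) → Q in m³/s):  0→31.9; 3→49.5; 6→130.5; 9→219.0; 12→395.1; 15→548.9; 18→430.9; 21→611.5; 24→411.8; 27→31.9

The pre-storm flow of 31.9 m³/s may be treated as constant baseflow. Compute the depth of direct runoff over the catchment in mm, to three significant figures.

Direct runoff: 0.0, 17.6, 98.6, 187.1, 363.2, 517.0, 399.0, 579.6, 379.9, 0.0 m³/s; ΣQ_DR = 2542 m³/s.
V = ΣQ_DR · Δt = 2542 × 10800 s = 2.745 × 10^7 m³.
Over A = 412 km², depth = V / A = 66.6 mm.

d ≈ 66.6 mm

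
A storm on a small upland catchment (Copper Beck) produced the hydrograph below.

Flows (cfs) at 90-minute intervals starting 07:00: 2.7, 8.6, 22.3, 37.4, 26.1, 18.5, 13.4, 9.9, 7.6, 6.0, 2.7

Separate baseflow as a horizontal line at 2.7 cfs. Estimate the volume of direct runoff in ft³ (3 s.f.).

Direct-runoff ordinates (Q − Q_b): 0.0, 5.9, 19.6, 34.7, 23.4, 15.8, 10.7, 7.2, 4.9, 3.3, 0.0 cfs.
ΣQ_DR = 125.5 cfs.
With Δt = 1.5 h = 5400 s, V = ΣQ_DR · Δt = 125.5 × 5400 = 6.78 × 10^5 ft³.

V ≈ 6.78 × 10^5 ft³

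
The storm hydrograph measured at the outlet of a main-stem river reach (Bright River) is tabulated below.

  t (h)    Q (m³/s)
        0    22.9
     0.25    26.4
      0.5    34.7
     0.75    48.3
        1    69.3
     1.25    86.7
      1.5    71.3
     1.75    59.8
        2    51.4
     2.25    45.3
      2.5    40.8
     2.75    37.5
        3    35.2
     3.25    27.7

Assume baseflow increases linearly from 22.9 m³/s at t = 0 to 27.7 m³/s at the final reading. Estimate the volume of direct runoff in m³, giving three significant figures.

V ≈ 2.73 × 10^5 m³

Direct-runoff ordinates (Q − Q_b): 0.00, 3.13, 11.06, 24.29, 44.92, 61.95, 46.18, 34.32, 25.55, 19.08, 14.21, 10.54, 7.87, 0.00 m³/s.
ΣQ_DR = 303.1 m³/s.
With Δt = 0.25 h = 900 s, V = ΣQ_DR · Δt = 303.1 × 900 = 2.73 × 10^5 m³.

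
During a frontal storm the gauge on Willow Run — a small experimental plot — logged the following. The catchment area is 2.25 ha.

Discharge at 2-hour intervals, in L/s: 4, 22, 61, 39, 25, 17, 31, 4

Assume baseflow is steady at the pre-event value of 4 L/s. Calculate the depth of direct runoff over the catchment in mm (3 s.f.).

d ≈ 54.7 mm

Direct runoff: 0.0, 18.0, 57.0, 35.0, 21.0, 13.0, 27.0, 0.0 L/s; ΣQ_DR = 171.0 L/s.
V = ΣQ_DR · Δt = 171.0 × 7200 s = 1.231 × 10^6 L.
Over A = 2.25 ha, depth = V / A = 54.7 mm.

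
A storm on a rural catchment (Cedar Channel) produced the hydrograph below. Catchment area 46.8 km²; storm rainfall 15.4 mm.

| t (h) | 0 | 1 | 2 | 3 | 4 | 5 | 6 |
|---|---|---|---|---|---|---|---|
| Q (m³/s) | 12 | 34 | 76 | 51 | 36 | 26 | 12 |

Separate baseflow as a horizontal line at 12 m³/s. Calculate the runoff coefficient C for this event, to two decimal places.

ΣQ_DR = 163.0 m³/s; V = ΣQ_DR·Δt = 5.868 × 10^5 m³.
Runoff depth d = V / A = 12.54 mm.
C = d / P = 12.54 / 15.4 = 0.81.

C ≈ 0.81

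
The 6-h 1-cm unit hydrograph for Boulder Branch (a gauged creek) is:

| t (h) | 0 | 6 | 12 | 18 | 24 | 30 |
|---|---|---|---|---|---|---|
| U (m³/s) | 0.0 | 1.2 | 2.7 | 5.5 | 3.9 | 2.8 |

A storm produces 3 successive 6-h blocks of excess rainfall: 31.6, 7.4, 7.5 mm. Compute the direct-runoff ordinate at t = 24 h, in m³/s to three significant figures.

Q ≈ 18.4 m³/s

By discrete convolution, Q_j = Σ (P_i / 10 mm) · U_{j−i}.
At t = 24 h (j=4): Q = (31.6/10)·3.9 + (7.4/10)·5.5 + (7.5/10)·2.7 = 18.4 m³/s.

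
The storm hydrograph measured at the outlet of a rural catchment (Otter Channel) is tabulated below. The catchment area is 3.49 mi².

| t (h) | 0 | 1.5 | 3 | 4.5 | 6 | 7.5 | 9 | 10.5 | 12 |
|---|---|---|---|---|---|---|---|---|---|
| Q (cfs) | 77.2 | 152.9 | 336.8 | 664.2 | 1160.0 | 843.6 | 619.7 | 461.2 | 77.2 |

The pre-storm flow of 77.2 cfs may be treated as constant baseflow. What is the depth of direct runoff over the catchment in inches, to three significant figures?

d ≈ 2.46 in

Direct runoff: 0.0, 75.7, 259.6, 587.0, 1082.8, 766.4, 542.5, 384.0, 0.0 cfs; ΣQ_DR = 3698 cfs.
V = ΣQ_DR · Δt = 3698 × 5400 s = 1.997 × 10^7 ft³.
Over A = 3.49 mi², depth = V / A = 2.46 in.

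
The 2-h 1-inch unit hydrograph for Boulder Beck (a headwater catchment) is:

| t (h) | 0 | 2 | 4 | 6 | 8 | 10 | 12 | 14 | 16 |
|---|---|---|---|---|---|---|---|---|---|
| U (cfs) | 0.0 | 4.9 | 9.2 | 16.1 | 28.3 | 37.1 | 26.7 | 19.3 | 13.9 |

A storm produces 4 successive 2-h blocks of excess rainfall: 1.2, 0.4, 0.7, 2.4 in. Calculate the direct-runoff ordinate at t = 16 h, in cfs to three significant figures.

Q ≈ 132 cfs

By discrete convolution, Q_j = Σ (P_i / 1 in) · U_{j−i}.
At t = 16 h (j=8): Q = (1.2/1)·13.9 + (0.4/1)·19.3 + (0.7/1)·26.7 + (2.4/1)·37.1 = 132 cfs.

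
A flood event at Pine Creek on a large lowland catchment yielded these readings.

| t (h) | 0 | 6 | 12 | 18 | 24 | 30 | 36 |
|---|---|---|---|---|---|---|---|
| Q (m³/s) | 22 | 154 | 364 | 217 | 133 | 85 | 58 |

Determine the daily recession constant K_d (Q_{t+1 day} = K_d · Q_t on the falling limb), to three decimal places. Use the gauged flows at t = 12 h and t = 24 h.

Between t = 12 h and t = 24 h the flow falls from 364 to 133 m³/s over 2×6 h = 12 h.
Per-interval ratio K = (133/364)^(1/2) = 0.6045; K_d = K^(24/6) = 0.134.

K_d ≈ 0.134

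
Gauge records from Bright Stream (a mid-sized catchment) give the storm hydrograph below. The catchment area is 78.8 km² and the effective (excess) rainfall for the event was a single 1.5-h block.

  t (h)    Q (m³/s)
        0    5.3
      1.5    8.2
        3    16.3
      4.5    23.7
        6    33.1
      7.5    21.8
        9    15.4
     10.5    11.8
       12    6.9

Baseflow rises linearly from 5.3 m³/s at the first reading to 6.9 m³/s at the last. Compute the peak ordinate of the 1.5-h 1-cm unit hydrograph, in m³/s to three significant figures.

Direct runoff: 0.00, 2.70, 10.60, 17.80, 27.00, 15.50, 8.90, 5.10, 0.00 m³/s; ΣQ_DR = 87.60 m³/s, peak = 27.00 m³/s.
Runoff depth d = ΣQ_DR·Δt / A = 87.60 × 5400 / (78.8 km²) = 6.003 mm.
The 1-cm UH is the DRH scaled by (10 mm)/d, so U_p = 27.00 × 10/6.003 = 45.0 m³/s.

U_p ≈ 45.0 m³/s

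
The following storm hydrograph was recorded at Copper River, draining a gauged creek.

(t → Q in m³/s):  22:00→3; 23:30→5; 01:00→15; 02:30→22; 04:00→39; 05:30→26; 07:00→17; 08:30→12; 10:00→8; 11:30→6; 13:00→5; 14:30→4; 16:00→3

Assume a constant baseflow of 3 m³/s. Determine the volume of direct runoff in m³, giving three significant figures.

Direct-runoff ordinates (Q − Q_b): 0.0, 2.0, 12.0, 19.0, 36.0, 23.0, 14.0, 9.0, 5.0, 3.0, 2.0, 1.0, 0.0 m³/s.
ΣQ_DR = 126.0 m³/s.
With Δt = 1.5 h = 5400 s, V = ΣQ_DR · Δt = 126.0 × 5400 = 6.80 × 10^5 m³.

V ≈ 6.80 × 10^5 m³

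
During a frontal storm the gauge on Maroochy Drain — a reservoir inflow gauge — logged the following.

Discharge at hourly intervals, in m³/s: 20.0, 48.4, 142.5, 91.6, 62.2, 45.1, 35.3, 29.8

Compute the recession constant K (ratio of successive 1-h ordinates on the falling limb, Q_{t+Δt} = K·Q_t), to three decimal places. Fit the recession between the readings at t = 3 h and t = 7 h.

Using the recession-limb readings at t = 3 h and t = 7 h: Q falls from 91.6 to 29.8 m³/s over 4 intervals.
K = (Q₂/Q₁)^(1/4) = (29.8/91.6)^(1/4) = 0.755.

K ≈ 0.755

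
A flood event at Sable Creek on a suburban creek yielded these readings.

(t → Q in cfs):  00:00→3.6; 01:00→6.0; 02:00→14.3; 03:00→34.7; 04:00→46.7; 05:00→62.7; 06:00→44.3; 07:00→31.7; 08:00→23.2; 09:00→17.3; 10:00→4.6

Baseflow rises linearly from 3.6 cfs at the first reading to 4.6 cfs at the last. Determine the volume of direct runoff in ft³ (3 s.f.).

Direct-runoff ordinates (Q − Q_b): 0.00, 2.30, 10.50, 30.80, 42.70, 58.60, 40.10, 27.40, 18.80, 12.80, 0.00 cfs.
ΣQ_DR = 244.0 cfs.
With Δt = 1 h = 3600 s, V = ΣQ_DR · Δt = 244.0 × 3600 = 8.78 × 10^5 ft³.

V ≈ 8.78 × 10^5 ft³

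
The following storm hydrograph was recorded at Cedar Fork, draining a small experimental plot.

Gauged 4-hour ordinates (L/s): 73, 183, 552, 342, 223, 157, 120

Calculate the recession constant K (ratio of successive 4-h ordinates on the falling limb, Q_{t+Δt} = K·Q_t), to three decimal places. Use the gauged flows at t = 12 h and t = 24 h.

Using the recession-limb readings at t = 12 h and t = 24 h: Q falls from 342 to 120 L/s over 3 intervals.
K = (Q₂/Q₁)^(1/3) = (120/342)^(1/3) = 0.705.

K ≈ 0.705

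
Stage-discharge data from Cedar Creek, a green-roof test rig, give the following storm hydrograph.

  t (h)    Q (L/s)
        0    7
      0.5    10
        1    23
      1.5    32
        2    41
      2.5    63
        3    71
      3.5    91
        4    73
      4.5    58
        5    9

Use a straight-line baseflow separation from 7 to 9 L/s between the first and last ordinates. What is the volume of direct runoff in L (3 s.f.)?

Direct-runoff ordinates (Q − Q_b): 0.00, 2.80, 15.60, 24.40, 33.20, 55.00, 62.80, 82.60, 64.40, 49.20, 0.00 L/s.
ΣQ_DR = 390.0 L/s.
With Δt = 0.5 h = 1800 s, V = ΣQ_DR · Δt = 390.0 × 1800 = 7.02 × 10^5 L.

V ≈ 7.02 × 10^5 L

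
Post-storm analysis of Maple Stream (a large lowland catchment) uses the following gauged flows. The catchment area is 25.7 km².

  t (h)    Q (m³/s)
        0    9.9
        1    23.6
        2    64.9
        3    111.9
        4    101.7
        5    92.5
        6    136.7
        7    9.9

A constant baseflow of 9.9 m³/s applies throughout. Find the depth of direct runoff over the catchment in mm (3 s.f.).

Direct runoff: 0.0, 13.7, 55.0, 102.0, 91.8, 82.6, 126.8, 0.0 m³/s; ΣQ_DR = 471.9 m³/s.
V = ΣQ_DR · Δt = 471.9 × 3600 s = 1.699 × 10^6 m³.
Over A = 25.7 km², depth = V / A = 66.1 mm.

d ≈ 66.1 mm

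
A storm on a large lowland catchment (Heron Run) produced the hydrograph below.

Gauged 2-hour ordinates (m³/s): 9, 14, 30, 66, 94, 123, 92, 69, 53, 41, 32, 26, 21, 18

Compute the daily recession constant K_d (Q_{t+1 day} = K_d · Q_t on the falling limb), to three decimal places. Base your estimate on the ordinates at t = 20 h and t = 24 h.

Between t = 20 h and t = 24 h the flow falls from 32 to 21 m³/s over 2×2 h = 4 h.
Per-interval ratio K = (21/32)^(1/2) = 0.8101; K_d = K^(24/2) = 0.080.

K_d ≈ 0.080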